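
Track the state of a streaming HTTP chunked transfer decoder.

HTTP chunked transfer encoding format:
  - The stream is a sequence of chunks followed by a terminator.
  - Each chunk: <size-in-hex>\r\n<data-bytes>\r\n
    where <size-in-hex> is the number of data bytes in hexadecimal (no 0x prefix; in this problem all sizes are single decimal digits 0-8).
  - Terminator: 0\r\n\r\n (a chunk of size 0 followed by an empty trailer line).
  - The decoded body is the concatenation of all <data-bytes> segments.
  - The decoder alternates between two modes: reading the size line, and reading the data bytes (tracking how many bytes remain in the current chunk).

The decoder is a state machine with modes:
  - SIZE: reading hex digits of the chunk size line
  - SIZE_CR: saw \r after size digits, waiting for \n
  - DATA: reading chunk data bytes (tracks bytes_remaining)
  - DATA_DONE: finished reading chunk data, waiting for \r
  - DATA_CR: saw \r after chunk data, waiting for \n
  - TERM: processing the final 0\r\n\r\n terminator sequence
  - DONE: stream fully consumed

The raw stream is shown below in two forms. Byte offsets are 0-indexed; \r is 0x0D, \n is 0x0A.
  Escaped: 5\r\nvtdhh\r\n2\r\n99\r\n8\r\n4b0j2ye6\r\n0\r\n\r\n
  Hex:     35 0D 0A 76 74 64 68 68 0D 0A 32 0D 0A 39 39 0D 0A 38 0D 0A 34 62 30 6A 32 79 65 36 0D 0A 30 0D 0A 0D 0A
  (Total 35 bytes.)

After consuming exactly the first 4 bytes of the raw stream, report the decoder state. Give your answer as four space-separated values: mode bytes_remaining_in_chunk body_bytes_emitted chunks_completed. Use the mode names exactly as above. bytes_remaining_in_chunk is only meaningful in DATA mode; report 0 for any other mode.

Byte 0 = '5': mode=SIZE remaining=0 emitted=0 chunks_done=0
Byte 1 = 0x0D: mode=SIZE_CR remaining=0 emitted=0 chunks_done=0
Byte 2 = 0x0A: mode=DATA remaining=5 emitted=0 chunks_done=0
Byte 3 = 'v': mode=DATA remaining=4 emitted=1 chunks_done=0

Answer: DATA 4 1 0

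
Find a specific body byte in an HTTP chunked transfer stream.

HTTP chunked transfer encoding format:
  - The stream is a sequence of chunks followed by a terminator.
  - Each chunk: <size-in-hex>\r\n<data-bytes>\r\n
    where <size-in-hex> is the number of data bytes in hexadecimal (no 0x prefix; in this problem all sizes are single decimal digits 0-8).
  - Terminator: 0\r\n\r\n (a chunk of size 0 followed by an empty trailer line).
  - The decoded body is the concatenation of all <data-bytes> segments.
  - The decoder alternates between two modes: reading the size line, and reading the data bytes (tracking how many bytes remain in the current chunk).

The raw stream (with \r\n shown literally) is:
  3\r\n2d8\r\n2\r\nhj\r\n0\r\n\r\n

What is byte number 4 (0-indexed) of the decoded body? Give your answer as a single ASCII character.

Chunk 1: stream[0..1]='3' size=0x3=3, data at stream[3..6]='2d8' -> body[0..3], body so far='2d8'
Chunk 2: stream[8..9]='2' size=0x2=2, data at stream[11..13]='hj' -> body[3..5], body so far='2d8hj'
Chunk 3: stream[15..16]='0' size=0 (terminator). Final body='2d8hj' (5 bytes)
Body byte 4 = 'j'

Answer: j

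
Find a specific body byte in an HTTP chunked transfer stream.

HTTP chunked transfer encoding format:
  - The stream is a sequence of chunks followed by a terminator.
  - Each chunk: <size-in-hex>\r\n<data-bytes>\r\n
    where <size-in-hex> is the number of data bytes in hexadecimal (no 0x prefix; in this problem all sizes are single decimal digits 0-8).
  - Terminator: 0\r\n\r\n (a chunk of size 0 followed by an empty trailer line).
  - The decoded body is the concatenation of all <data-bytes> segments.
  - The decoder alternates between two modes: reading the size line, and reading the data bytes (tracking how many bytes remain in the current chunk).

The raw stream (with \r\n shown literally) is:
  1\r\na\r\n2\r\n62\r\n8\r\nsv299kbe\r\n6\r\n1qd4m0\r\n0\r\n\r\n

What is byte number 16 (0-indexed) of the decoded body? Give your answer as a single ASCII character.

Answer: 0

Derivation:
Chunk 1: stream[0..1]='1' size=0x1=1, data at stream[3..4]='a' -> body[0..1], body so far='a'
Chunk 2: stream[6..7]='2' size=0x2=2, data at stream[9..11]='62' -> body[1..3], body so far='a62'
Chunk 3: stream[13..14]='8' size=0x8=8, data at stream[16..24]='sv299kbe' -> body[3..11], body so far='a62sv299kbe'
Chunk 4: stream[26..27]='6' size=0x6=6, data at stream[29..35]='1qd4m0' -> body[11..17], body so far='a62sv299kbe1qd4m0'
Chunk 5: stream[37..38]='0' size=0 (terminator). Final body='a62sv299kbe1qd4m0' (17 bytes)
Body byte 16 = '0'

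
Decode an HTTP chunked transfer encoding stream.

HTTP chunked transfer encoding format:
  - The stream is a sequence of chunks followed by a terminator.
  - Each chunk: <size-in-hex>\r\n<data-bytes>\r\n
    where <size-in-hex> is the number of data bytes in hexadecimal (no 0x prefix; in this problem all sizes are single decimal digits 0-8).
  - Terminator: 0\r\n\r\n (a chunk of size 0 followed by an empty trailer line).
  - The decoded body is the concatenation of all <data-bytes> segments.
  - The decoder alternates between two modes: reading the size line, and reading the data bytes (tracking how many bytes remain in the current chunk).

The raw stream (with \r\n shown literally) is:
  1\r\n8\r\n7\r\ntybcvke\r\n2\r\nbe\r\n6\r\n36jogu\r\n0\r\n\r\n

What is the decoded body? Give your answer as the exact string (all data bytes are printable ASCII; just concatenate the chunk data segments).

Chunk 1: stream[0..1]='1' size=0x1=1, data at stream[3..4]='8' -> body[0..1], body so far='8'
Chunk 2: stream[6..7]='7' size=0x7=7, data at stream[9..16]='tybcvke' -> body[1..8], body so far='8tybcvke'
Chunk 3: stream[18..19]='2' size=0x2=2, data at stream[21..23]='be' -> body[8..10], body so far='8tybcvkebe'
Chunk 4: stream[25..26]='6' size=0x6=6, data at stream[28..34]='36jogu' -> body[10..16], body so far='8tybcvkebe36jogu'
Chunk 5: stream[36..37]='0' size=0 (terminator). Final body='8tybcvkebe36jogu' (16 bytes)

Answer: 8tybcvkebe36jogu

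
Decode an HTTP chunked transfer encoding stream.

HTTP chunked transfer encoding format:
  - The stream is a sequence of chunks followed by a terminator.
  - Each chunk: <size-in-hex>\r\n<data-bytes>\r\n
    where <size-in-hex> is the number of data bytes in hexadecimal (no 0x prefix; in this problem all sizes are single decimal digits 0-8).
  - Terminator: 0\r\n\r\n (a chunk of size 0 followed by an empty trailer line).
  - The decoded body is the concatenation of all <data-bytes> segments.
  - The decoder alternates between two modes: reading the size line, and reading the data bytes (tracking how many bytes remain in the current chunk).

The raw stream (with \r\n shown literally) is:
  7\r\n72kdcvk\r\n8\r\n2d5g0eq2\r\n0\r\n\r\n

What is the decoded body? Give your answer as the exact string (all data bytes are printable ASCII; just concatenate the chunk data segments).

Answer: 72kdcvk2d5g0eq2

Derivation:
Chunk 1: stream[0..1]='7' size=0x7=7, data at stream[3..10]='72kdcvk' -> body[0..7], body so far='72kdcvk'
Chunk 2: stream[12..13]='8' size=0x8=8, data at stream[15..23]='2d5g0eq2' -> body[7..15], body so far='72kdcvk2d5g0eq2'
Chunk 3: stream[25..26]='0' size=0 (terminator). Final body='72kdcvk2d5g0eq2' (15 bytes)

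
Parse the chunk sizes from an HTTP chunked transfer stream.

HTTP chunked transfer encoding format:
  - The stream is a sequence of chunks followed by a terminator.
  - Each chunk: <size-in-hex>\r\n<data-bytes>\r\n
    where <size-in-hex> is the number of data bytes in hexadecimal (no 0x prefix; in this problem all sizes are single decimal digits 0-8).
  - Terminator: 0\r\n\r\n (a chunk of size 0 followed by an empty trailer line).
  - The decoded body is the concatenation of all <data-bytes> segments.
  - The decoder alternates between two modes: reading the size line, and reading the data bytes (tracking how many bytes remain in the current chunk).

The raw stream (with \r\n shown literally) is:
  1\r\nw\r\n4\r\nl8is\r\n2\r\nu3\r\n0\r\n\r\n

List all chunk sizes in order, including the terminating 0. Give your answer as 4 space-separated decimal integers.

Answer: 1 4 2 0

Derivation:
Chunk 1: stream[0..1]='1' size=0x1=1, data at stream[3..4]='w' -> body[0..1], body so far='w'
Chunk 2: stream[6..7]='4' size=0x4=4, data at stream[9..13]='l8is' -> body[1..5], body so far='wl8is'
Chunk 3: stream[15..16]='2' size=0x2=2, data at stream[18..20]='u3' -> body[5..7], body so far='wl8isu3'
Chunk 4: stream[22..23]='0' size=0 (terminator). Final body='wl8isu3' (7 bytes)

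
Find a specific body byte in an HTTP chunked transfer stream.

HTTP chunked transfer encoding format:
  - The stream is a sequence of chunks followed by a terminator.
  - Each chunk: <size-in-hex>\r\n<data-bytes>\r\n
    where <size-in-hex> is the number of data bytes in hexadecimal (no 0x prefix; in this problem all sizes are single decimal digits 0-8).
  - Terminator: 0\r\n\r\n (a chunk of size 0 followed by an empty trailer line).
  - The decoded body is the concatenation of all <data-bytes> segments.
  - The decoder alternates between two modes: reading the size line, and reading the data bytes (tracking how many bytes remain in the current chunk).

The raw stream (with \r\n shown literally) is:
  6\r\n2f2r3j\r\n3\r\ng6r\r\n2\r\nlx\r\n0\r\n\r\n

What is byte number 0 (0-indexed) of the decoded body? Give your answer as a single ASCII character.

Chunk 1: stream[0..1]='6' size=0x6=6, data at stream[3..9]='2f2r3j' -> body[0..6], body so far='2f2r3j'
Chunk 2: stream[11..12]='3' size=0x3=3, data at stream[14..17]='g6r' -> body[6..9], body so far='2f2r3jg6r'
Chunk 3: stream[19..20]='2' size=0x2=2, data at stream[22..24]='lx' -> body[9..11], body so far='2f2r3jg6rlx'
Chunk 4: stream[26..27]='0' size=0 (terminator). Final body='2f2r3jg6rlx' (11 bytes)
Body byte 0 = '2'

Answer: 2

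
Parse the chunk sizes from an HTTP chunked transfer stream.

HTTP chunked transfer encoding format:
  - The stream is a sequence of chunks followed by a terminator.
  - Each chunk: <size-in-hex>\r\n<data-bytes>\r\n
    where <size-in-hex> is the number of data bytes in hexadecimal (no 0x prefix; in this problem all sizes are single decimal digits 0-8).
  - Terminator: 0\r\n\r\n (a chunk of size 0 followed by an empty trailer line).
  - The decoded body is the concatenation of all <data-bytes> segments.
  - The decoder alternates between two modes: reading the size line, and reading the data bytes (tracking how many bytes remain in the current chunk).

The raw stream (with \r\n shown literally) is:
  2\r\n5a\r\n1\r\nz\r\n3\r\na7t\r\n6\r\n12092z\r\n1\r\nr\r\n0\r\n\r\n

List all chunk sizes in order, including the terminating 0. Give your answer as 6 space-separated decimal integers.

Chunk 1: stream[0..1]='2' size=0x2=2, data at stream[3..5]='5a' -> body[0..2], body so far='5a'
Chunk 2: stream[7..8]='1' size=0x1=1, data at stream[10..11]='z' -> body[2..3], body so far='5az'
Chunk 3: stream[13..14]='3' size=0x3=3, data at stream[16..19]='a7t' -> body[3..6], body so far='5aza7t'
Chunk 4: stream[21..22]='6' size=0x6=6, data at stream[24..30]='12092z' -> body[6..12], body so far='5aza7t12092z'
Chunk 5: stream[32..33]='1' size=0x1=1, data at stream[35..36]='r' -> body[12..13], body so far='5aza7t12092zr'
Chunk 6: stream[38..39]='0' size=0 (terminator). Final body='5aza7t12092zr' (13 bytes)

Answer: 2 1 3 6 1 0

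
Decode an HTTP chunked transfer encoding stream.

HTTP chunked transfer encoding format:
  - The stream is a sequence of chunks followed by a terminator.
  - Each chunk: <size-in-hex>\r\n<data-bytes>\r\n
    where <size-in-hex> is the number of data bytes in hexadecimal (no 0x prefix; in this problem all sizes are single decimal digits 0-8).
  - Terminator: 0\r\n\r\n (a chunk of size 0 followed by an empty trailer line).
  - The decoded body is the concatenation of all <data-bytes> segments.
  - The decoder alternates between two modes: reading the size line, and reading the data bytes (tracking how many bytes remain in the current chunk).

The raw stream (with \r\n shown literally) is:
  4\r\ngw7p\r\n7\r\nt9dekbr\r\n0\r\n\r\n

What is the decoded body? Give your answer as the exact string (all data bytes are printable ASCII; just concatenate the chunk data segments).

Answer: gw7pt9dekbr

Derivation:
Chunk 1: stream[0..1]='4' size=0x4=4, data at stream[3..7]='gw7p' -> body[0..4], body so far='gw7p'
Chunk 2: stream[9..10]='7' size=0x7=7, data at stream[12..19]='t9dekbr' -> body[4..11], body so far='gw7pt9dekbr'
Chunk 3: stream[21..22]='0' size=0 (terminator). Final body='gw7pt9dekbr' (11 bytes)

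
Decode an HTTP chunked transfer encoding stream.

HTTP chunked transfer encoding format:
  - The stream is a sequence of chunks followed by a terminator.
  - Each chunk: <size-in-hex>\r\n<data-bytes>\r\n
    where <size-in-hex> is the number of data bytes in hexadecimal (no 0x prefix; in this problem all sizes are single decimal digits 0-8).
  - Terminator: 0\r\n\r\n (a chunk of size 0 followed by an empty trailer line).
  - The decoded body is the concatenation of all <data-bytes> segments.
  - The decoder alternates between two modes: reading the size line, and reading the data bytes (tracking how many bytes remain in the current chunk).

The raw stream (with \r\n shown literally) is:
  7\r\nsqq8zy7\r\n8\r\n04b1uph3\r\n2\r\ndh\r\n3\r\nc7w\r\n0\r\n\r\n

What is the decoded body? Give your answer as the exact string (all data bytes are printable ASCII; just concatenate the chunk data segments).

Chunk 1: stream[0..1]='7' size=0x7=7, data at stream[3..10]='sqq8zy7' -> body[0..7], body so far='sqq8zy7'
Chunk 2: stream[12..13]='8' size=0x8=8, data at stream[15..23]='04b1uph3' -> body[7..15], body so far='sqq8zy704b1uph3'
Chunk 3: stream[25..26]='2' size=0x2=2, data at stream[28..30]='dh' -> body[15..17], body so far='sqq8zy704b1uph3dh'
Chunk 4: stream[32..33]='3' size=0x3=3, data at stream[35..38]='c7w' -> body[17..20], body so far='sqq8zy704b1uph3dhc7w'
Chunk 5: stream[40..41]='0' size=0 (terminator). Final body='sqq8zy704b1uph3dhc7w' (20 bytes)

Answer: sqq8zy704b1uph3dhc7w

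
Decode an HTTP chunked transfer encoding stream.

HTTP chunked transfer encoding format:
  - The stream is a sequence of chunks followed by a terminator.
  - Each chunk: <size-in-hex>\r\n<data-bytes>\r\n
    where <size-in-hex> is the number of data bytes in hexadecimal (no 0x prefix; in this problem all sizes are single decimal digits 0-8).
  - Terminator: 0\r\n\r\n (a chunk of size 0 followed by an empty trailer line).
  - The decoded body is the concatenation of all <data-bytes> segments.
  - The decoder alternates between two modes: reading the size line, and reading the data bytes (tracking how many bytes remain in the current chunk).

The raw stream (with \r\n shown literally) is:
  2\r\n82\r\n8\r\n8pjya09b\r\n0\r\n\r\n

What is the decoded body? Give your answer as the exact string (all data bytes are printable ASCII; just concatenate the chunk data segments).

Answer: 828pjya09b

Derivation:
Chunk 1: stream[0..1]='2' size=0x2=2, data at stream[3..5]='82' -> body[0..2], body so far='82'
Chunk 2: stream[7..8]='8' size=0x8=8, data at stream[10..18]='8pjya09b' -> body[2..10], body so far='828pjya09b'
Chunk 3: stream[20..21]='0' size=0 (terminator). Final body='828pjya09b' (10 bytes)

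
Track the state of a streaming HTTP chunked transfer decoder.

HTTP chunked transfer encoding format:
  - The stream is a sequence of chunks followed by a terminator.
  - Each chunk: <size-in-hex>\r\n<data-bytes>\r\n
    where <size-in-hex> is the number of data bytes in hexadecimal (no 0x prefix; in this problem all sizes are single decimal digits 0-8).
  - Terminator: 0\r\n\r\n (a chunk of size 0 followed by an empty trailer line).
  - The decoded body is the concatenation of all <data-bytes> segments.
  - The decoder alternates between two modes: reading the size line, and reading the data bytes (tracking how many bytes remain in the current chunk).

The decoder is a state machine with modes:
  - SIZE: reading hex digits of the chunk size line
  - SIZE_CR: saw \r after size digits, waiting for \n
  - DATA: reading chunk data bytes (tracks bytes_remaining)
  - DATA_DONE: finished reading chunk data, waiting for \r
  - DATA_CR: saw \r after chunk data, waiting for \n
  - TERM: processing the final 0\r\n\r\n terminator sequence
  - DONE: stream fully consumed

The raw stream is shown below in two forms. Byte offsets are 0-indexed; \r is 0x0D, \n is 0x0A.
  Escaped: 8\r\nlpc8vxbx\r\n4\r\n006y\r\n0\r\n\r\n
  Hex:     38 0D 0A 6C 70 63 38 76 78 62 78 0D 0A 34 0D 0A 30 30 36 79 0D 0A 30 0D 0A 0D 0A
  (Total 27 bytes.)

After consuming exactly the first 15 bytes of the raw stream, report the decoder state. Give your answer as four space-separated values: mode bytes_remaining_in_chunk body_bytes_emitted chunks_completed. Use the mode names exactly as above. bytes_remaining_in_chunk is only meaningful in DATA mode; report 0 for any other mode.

Byte 0 = '8': mode=SIZE remaining=0 emitted=0 chunks_done=0
Byte 1 = 0x0D: mode=SIZE_CR remaining=0 emitted=0 chunks_done=0
Byte 2 = 0x0A: mode=DATA remaining=8 emitted=0 chunks_done=0
Byte 3 = 'l': mode=DATA remaining=7 emitted=1 chunks_done=0
Byte 4 = 'p': mode=DATA remaining=6 emitted=2 chunks_done=0
Byte 5 = 'c': mode=DATA remaining=5 emitted=3 chunks_done=0
Byte 6 = '8': mode=DATA remaining=4 emitted=4 chunks_done=0
Byte 7 = 'v': mode=DATA remaining=3 emitted=5 chunks_done=0
Byte 8 = 'x': mode=DATA remaining=2 emitted=6 chunks_done=0
Byte 9 = 'b': mode=DATA remaining=1 emitted=7 chunks_done=0
Byte 10 = 'x': mode=DATA_DONE remaining=0 emitted=8 chunks_done=0
Byte 11 = 0x0D: mode=DATA_CR remaining=0 emitted=8 chunks_done=0
Byte 12 = 0x0A: mode=SIZE remaining=0 emitted=8 chunks_done=1
Byte 13 = '4': mode=SIZE remaining=0 emitted=8 chunks_done=1
Byte 14 = 0x0D: mode=SIZE_CR remaining=0 emitted=8 chunks_done=1

Answer: SIZE_CR 0 8 1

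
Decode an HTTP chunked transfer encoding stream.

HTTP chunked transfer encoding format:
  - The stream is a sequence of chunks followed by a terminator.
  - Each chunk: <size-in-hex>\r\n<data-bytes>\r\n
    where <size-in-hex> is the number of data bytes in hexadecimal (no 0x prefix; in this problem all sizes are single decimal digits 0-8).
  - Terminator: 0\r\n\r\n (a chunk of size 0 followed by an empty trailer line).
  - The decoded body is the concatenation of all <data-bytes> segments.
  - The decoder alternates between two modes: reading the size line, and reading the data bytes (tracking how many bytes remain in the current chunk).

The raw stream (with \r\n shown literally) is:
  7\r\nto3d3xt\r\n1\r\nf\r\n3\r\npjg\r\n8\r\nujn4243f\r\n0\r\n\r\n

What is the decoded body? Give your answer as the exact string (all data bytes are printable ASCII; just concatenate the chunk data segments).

Answer: to3d3xtfpjgujn4243f

Derivation:
Chunk 1: stream[0..1]='7' size=0x7=7, data at stream[3..10]='to3d3xt' -> body[0..7], body so far='to3d3xt'
Chunk 2: stream[12..13]='1' size=0x1=1, data at stream[15..16]='f' -> body[7..8], body so far='to3d3xtf'
Chunk 3: stream[18..19]='3' size=0x3=3, data at stream[21..24]='pjg' -> body[8..11], body so far='to3d3xtfpjg'
Chunk 4: stream[26..27]='8' size=0x8=8, data at stream[29..37]='ujn4243f' -> body[11..19], body so far='to3d3xtfpjgujn4243f'
Chunk 5: stream[39..40]='0' size=0 (terminator). Final body='to3d3xtfpjgujn4243f' (19 bytes)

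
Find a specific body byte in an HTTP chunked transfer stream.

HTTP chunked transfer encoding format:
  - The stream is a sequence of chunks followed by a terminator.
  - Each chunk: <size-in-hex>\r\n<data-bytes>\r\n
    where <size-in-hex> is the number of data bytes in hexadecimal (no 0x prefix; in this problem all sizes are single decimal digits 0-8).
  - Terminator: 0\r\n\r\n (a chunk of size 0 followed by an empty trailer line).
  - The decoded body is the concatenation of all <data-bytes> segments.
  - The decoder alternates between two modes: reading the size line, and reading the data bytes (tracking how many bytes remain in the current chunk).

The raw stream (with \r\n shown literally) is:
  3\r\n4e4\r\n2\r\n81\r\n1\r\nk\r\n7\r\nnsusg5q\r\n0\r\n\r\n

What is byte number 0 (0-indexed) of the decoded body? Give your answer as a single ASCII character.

Answer: 4

Derivation:
Chunk 1: stream[0..1]='3' size=0x3=3, data at stream[3..6]='4e4' -> body[0..3], body so far='4e4'
Chunk 2: stream[8..9]='2' size=0x2=2, data at stream[11..13]='81' -> body[3..5], body so far='4e481'
Chunk 3: stream[15..16]='1' size=0x1=1, data at stream[18..19]='k' -> body[5..6], body so far='4e481k'
Chunk 4: stream[21..22]='7' size=0x7=7, data at stream[24..31]='nsusg5q' -> body[6..13], body so far='4e481knsusg5q'
Chunk 5: stream[33..34]='0' size=0 (terminator). Final body='4e481knsusg5q' (13 bytes)
Body byte 0 = '4'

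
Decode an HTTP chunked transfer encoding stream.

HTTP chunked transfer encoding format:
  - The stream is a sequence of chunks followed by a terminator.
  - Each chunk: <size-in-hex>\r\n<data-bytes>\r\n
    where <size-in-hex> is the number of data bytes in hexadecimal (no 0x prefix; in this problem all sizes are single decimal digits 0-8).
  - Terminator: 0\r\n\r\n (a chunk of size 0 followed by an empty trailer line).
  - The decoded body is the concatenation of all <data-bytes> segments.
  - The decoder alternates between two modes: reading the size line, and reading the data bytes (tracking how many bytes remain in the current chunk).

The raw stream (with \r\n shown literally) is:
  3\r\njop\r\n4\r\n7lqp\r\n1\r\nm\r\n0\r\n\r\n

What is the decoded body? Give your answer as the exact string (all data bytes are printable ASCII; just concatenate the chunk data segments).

Chunk 1: stream[0..1]='3' size=0x3=3, data at stream[3..6]='jop' -> body[0..3], body so far='jop'
Chunk 2: stream[8..9]='4' size=0x4=4, data at stream[11..15]='7lqp' -> body[3..7], body so far='jop7lqp'
Chunk 3: stream[17..18]='1' size=0x1=1, data at stream[20..21]='m' -> body[7..8], body so far='jop7lqpm'
Chunk 4: stream[23..24]='0' size=0 (terminator). Final body='jop7lqpm' (8 bytes)

Answer: jop7lqpm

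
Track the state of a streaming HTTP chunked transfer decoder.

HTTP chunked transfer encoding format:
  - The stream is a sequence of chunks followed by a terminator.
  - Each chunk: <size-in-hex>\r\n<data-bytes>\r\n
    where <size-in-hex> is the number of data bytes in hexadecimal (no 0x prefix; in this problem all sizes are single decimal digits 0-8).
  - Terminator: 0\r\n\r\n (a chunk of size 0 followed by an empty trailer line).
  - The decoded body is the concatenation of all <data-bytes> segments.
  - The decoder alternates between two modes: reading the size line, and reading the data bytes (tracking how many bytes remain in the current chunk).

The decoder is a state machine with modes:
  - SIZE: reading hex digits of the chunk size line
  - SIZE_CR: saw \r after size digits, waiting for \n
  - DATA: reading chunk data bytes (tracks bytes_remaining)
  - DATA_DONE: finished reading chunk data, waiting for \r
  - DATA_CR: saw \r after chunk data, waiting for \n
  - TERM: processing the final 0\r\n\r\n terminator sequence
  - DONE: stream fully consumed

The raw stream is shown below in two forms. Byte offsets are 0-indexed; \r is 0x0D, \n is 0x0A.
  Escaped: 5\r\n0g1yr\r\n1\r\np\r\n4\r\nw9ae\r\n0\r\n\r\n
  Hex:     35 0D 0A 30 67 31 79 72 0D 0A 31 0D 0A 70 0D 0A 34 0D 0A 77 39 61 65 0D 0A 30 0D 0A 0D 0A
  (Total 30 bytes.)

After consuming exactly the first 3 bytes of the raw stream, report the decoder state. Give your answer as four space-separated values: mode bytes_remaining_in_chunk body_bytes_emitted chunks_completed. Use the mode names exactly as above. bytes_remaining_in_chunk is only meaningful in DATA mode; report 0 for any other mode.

Answer: DATA 5 0 0

Derivation:
Byte 0 = '5': mode=SIZE remaining=0 emitted=0 chunks_done=0
Byte 1 = 0x0D: mode=SIZE_CR remaining=0 emitted=0 chunks_done=0
Byte 2 = 0x0A: mode=DATA remaining=5 emitted=0 chunks_done=0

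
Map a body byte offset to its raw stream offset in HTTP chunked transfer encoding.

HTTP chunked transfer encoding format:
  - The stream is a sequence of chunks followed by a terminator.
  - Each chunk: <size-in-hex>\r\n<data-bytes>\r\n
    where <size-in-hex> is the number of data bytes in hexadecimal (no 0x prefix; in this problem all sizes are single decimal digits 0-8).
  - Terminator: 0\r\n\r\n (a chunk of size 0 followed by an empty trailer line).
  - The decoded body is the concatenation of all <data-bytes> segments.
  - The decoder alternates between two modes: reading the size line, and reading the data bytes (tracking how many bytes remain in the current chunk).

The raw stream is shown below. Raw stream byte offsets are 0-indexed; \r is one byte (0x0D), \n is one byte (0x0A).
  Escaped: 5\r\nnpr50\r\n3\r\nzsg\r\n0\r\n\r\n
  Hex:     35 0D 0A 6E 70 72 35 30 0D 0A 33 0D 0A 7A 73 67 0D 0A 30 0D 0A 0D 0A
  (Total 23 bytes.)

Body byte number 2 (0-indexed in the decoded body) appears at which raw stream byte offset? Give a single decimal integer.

Chunk 1: stream[0..1]='5' size=0x5=5, data at stream[3..8]='npr50' -> body[0..5], body so far='npr50'
Chunk 2: stream[10..11]='3' size=0x3=3, data at stream[13..16]='zsg' -> body[5..8], body so far='npr50zsg'
Chunk 3: stream[18..19]='0' size=0 (terminator). Final body='npr50zsg' (8 bytes)
Body byte 2 at stream offset 5

Answer: 5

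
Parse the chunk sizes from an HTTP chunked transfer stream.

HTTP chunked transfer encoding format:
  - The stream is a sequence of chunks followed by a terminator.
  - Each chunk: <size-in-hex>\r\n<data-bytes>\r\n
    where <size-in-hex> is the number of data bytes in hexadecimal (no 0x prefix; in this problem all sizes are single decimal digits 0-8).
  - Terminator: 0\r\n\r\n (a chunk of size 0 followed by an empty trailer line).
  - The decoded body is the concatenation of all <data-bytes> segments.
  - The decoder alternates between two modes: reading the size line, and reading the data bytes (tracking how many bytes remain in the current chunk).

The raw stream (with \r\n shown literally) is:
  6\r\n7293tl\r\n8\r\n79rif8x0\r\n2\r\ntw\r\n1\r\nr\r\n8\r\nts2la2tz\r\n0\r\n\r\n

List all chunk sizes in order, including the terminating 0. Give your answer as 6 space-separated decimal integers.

Chunk 1: stream[0..1]='6' size=0x6=6, data at stream[3..9]='7293tl' -> body[0..6], body so far='7293tl'
Chunk 2: stream[11..12]='8' size=0x8=8, data at stream[14..22]='79rif8x0' -> body[6..14], body so far='7293tl79rif8x0'
Chunk 3: stream[24..25]='2' size=0x2=2, data at stream[27..29]='tw' -> body[14..16], body so far='7293tl79rif8x0tw'
Chunk 4: stream[31..32]='1' size=0x1=1, data at stream[34..35]='r' -> body[16..17], body so far='7293tl79rif8x0twr'
Chunk 5: stream[37..38]='8' size=0x8=8, data at stream[40..48]='ts2la2tz' -> body[17..25], body so far='7293tl79rif8x0twrts2la2tz'
Chunk 6: stream[50..51]='0' size=0 (terminator). Final body='7293tl79rif8x0twrts2la2tz' (25 bytes)

Answer: 6 8 2 1 8 0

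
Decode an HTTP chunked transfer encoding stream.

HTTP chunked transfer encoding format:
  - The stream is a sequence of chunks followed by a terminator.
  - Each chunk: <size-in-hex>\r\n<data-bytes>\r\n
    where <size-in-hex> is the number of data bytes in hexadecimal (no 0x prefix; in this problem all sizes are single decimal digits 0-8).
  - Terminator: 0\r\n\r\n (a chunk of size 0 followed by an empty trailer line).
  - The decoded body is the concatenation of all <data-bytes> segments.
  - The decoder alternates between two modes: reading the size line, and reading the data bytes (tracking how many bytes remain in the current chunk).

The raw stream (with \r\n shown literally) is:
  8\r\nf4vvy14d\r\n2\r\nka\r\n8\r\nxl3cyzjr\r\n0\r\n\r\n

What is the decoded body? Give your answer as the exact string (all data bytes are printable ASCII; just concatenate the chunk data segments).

Answer: f4vvy14dkaxl3cyzjr

Derivation:
Chunk 1: stream[0..1]='8' size=0x8=8, data at stream[3..11]='f4vvy14d' -> body[0..8], body so far='f4vvy14d'
Chunk 2: stream[13..14]='2' size=0x2=2, data at stream[16..18]='ka' -> body[8..10], body so far='f4vvy14dka'
Chunk 3: stream[20..21]='8' size=0x8=8, data at stream[23..31]='xl3cyzjr' -> body[10..18], body so far='f4vvy14dkaxl3cyzjr'
Chunk 4: stream[33..34]='0' size=0 (terminator). Final body='f4vvy14dkaxl3cyzjr' (18 bytes)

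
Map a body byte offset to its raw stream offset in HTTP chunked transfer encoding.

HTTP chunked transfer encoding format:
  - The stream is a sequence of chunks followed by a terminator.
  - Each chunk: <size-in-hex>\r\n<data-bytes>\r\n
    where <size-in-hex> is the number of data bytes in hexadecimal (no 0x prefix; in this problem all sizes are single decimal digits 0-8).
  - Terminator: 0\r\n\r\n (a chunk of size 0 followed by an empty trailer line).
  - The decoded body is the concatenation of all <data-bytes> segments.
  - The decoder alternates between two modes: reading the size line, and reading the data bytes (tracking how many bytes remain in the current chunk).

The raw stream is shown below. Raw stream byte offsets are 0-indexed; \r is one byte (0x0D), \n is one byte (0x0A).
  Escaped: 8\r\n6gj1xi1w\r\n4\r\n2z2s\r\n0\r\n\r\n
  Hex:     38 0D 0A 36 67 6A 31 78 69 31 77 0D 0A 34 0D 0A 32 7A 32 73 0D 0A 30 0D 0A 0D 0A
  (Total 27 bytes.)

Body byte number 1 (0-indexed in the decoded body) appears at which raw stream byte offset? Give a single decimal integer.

Chunk 1: stream[0..1]='8' size=0x8=8, data at stream[3..11]='6gj1xi1w' -> body[0..8], body so far='6gj1xi1w'
Chunk 2: stream[13..14]='4' size=0x4=4, data at stream[16..20]='2z2s' -> body[8..12], body so far='6gj1xi1w2z2s'
Chunk 3: stream[22..23]='0' size=0 (terminator). Final body='6gj1xi1w2z2s' (12 bytes)
Body byte 1 at stream offset 4

Answer: 4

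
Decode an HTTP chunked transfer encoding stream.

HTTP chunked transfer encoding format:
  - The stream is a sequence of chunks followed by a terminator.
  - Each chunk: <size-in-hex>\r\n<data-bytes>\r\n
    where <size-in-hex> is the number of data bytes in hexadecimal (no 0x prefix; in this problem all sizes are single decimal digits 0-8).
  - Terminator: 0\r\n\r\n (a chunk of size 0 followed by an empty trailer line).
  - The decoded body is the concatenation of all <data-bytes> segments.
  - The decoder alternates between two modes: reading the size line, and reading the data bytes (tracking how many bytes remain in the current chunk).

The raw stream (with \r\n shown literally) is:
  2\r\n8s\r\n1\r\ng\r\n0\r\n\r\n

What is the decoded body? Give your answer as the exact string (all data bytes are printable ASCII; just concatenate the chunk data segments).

Answer: 8sg

Derivation:
Chunk 1: stream[0..1]='2' size=0x2=2, data at stream[3..5]='8s' -> body[0..2], body so far='8s'
Chunk 2: stream[7..8]='1' size=0x1=1, data at stream[10..11]='g' -> body[2..3], body so far='8sg'
Chunk 3: stream[13..14]='0' size=0 (terminator). Final body='8sg' (3 bytes)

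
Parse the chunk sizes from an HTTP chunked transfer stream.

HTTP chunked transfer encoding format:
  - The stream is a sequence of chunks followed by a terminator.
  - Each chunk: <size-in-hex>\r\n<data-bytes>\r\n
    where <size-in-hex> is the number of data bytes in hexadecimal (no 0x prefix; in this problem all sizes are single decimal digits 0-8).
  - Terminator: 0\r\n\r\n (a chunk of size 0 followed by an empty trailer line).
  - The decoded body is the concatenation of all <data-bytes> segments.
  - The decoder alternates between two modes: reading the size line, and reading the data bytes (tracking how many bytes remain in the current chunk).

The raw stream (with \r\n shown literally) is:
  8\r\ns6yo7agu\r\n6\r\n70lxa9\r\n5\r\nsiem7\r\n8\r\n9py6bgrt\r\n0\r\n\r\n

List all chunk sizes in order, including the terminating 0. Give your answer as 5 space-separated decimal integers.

Chunk 1: stream[0..1]='8' size=0x8=8, data at stream[3..11]='s6yo7agu' -> body[0..8], body so far='s6yo7agu'
Chunk 2: stream[13..14]='6' size=0x6=6, data at stream[16..22]='70lxa9' -> body[8..14], body so far='s6yo7agu70lxa9'
Chunk 3: stream[24..25]='5' size=0x5=5, data at stream[27..32]='siem7' -> body[14..19], body so far='s6yo7agu70lxa9siem7'
Chunk 4: stream[34..35]='8' size=0x8=8, data at stream[37..45]='9py6bgrt' -> body[19..27], body so far='s6yo7agu70lxa9siem79py6bgrt'
Chunk 5: stream[47..48]='0' size=0 (terminator). Final body='s6yo7agu70lxa9siem79py6bgrt' (27 bytes)

Answer: 8 6 5 8 0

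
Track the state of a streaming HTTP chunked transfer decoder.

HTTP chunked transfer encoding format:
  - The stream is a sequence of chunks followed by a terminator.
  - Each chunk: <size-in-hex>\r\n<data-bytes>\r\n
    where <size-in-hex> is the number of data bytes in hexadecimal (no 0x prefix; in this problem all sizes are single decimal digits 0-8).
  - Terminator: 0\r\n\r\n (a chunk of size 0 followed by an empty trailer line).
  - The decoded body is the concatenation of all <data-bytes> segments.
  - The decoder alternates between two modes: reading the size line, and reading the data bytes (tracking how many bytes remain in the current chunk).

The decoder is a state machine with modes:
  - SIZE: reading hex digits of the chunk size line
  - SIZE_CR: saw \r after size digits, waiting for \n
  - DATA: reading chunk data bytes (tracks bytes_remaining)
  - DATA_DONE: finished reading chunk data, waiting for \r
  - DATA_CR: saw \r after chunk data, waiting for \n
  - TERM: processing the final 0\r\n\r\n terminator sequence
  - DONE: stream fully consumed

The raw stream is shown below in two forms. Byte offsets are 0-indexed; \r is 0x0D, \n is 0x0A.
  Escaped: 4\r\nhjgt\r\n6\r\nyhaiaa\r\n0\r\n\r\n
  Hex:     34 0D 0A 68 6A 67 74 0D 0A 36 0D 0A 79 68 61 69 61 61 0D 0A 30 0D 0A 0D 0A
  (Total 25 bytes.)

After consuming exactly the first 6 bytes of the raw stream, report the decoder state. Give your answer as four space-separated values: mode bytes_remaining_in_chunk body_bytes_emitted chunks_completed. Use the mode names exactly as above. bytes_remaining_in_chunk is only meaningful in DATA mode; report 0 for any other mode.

Answer: DATA 1 3 0

Derivation:
Byte 0 = '4': mode=SIZE remaining=0 emitted=0 chunks_done=0
Byte 1 = 0x0D: mode=SIZE_CR remaining=0 emitted=0 chunks_done=0
Byte 2 = 0x0A: mode=DATA remaining=4 emitted=0 chunks_done=0
Byte 3 = 'h': mode=DATA remaining=3 emitted=1 chunks_done=0
Byte 4 = 'j': mode=DATA remaining=2 emitted=2 chunks_done=0
Byte 5 = 'g': mode=DATA remaining=1 emitted=3 chunks_done=0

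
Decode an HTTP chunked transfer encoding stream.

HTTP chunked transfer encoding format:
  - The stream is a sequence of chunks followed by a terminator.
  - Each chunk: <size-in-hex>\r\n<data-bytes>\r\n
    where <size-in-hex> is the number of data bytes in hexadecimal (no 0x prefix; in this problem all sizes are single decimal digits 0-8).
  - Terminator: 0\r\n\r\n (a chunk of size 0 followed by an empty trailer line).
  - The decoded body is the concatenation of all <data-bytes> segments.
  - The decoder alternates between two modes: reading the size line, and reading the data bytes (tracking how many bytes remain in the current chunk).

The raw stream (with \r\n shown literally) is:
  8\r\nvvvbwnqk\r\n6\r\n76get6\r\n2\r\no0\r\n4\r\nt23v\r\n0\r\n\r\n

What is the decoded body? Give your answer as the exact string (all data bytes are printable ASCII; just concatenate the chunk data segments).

Answer: vvvbwnqk76get6o0t23v

Derivation:
Chunk 1: stream[0..1]='8' size=0x8=8, data at stream[3..11]='vvvbwnqk' -> body[0..8], body so far='vvvbwnqk'
Chunk 2: stream[13..14]='6' size=0x6=6, data at stream[16..22]='76get6' -> body[8..14], body so far='vvvbwnqk76get6'
Chunk 3: stream[24..25]='2' size=0x2=2, data at stream[27..29]='o0' -> body[14..16], body so far='vvvbwnqk76get6o0'
Chunk 4: stream[31..32]='4' size=0x4=4, data at stream[34..38]='t23v' -> body[16..20], body so far='vvvbwnqk76get6o0t23v'
Chunk 5: stream[40..41]='0' size=0 (terminator). Final body='vvvbwnqk76get6o0t23v' (20 bytes)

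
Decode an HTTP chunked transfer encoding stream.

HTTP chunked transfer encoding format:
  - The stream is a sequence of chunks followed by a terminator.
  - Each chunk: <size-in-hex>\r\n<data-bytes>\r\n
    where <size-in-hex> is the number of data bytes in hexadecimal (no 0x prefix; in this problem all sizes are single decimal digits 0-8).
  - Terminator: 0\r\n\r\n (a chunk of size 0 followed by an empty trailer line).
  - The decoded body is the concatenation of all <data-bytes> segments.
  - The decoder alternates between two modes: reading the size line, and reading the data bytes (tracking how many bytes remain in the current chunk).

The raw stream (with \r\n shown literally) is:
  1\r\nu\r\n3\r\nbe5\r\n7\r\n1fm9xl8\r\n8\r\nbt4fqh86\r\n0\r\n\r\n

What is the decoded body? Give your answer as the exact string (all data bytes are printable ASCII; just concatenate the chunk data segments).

Answer: ube51fm9xl8bt4fqh86

Derivation:
Chunk 1: stream[0..1]='1' size=0x1=1, data at stream[3..4]='u' -> body[0..1], body so far='u'
Chunk 2: stream[6..7]='3' size=0x3=3, data at stream[9..12]='be5' -> body[1..4], body so far='ube5'
Chunk 3: stream[14..15]='7' size=0x7=7, data at stream[17..24]='1fm9xl8' -> body[4..11], body so far='ube51fm9xl8'
Chunk 4: stream[26..27]='8' size=0x8=8, data at stream[29..37]='bt4fqh86' -> body[11..19], body so far='ube51fm9xl8bt4fqh86'
Chunk 5: stream[39..40]='0' size=0 (terminator). Final body='ube51fm9xl8bt4fqh86' (19 bytes)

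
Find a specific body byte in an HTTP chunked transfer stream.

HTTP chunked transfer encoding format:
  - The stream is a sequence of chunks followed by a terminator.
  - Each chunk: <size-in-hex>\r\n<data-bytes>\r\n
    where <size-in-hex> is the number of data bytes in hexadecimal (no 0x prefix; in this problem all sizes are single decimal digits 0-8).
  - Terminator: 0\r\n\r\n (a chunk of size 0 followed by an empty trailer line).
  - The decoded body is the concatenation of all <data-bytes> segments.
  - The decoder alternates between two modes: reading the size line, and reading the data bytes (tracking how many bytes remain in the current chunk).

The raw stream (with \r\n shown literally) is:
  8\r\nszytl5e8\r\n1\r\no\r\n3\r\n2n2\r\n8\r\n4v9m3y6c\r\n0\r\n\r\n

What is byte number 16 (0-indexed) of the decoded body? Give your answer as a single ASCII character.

Chunk 1: stream[0..1]='8' size=0x8=8, data at stream[3..11]='szytl5e8' -> body[0..8], body so far='szytl5e8'
Chunk 2: stream[13..14]='1' size=0x1=1, data at stream[16..17]='o' -> body[8..9], body so far='szytl5e8o'
Chunk 3: stream[19..20]='3' size=0x3=3, data at stream[22..25]='2n2' -> body[9..12], body so far='szytl5e8o2n2'
Chunk 4: stream[27..28]='8' size=0x8=8, data at stream[30..38]='4v9m3y6c' -> body[12..20], body so far='szytl5e8o2n24v9m3y6c'
Chunk 5: stream[40..41]='0' size=0 (terminator). Final body='szytl5e8o2n24v9m3y6c' (20 bytes)
Body byte 16 = '3'

Answer: 3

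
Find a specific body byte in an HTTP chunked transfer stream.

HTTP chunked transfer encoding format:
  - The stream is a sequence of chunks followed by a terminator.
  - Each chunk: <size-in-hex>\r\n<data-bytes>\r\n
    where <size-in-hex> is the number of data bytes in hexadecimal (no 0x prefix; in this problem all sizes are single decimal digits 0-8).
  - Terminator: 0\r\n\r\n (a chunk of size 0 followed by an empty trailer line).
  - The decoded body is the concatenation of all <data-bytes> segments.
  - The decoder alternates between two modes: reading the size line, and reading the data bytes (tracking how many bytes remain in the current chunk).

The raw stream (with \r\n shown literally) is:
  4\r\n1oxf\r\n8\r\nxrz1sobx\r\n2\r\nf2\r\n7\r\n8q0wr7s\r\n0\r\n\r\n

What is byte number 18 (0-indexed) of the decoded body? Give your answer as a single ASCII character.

Answer: r

Derivation:
Chunk 1: stream[0..1]='4' size=0x4=4, data at stream[3..7]='1oxf' -> body[0..4], body so far='1oxf'
Chunk 2: stream[9..10]='8' size=0x8=8, data at stream[12..20]='xrz1sobx' -> body[4..12], body so far='1oxfxrz1sobx'
Chunk 3: stream[22..23]='2' size=0x2=2, data at stream[25..27]='f2' -> body[12..14], body so far='1oxfxrz1sobxf2'
Chunk 4: stream[29..30]='7' size=0x7=7, data at stream[32..39]='8q0wr7s' -> body[14..21], body so far='1oxfxrz1sobxf28q0wr7s'
Chunk 5: stream[41..42]='0' size=0 (terminator). Final body='1oxfxrz1sobxf28q0wr7s' (21 bytes)
Body byte 18 = 'r'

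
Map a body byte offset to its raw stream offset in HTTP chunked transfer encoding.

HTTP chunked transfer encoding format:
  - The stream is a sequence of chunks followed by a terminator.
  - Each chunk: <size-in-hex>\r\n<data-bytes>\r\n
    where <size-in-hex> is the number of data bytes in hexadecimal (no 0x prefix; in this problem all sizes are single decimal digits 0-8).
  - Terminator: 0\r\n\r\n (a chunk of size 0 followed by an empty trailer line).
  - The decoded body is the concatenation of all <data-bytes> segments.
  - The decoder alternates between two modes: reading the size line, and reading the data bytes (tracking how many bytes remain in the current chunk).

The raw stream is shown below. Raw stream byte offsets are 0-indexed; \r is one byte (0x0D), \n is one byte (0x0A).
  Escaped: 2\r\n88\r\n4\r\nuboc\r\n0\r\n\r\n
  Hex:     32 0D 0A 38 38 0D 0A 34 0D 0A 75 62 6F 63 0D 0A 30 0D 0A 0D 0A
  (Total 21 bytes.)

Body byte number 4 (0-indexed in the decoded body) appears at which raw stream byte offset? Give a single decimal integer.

Answer: 12

Derivation:
Chunk 1: stream[0..1]='2' size=0x2=2, data at stream[3..5]='88' -> body[0..2], body so far='88'
Chunk 2: stream[7..8]='4' size=0x4=4, data at stream[10..14]='uboc' -> body[2..6], body so far='88uboc'
Chunk 3: stream[16..17]='0' size=0 (terminator). Final body='88uboc' (6 bytes)
Body byte 4 at stream offset 12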